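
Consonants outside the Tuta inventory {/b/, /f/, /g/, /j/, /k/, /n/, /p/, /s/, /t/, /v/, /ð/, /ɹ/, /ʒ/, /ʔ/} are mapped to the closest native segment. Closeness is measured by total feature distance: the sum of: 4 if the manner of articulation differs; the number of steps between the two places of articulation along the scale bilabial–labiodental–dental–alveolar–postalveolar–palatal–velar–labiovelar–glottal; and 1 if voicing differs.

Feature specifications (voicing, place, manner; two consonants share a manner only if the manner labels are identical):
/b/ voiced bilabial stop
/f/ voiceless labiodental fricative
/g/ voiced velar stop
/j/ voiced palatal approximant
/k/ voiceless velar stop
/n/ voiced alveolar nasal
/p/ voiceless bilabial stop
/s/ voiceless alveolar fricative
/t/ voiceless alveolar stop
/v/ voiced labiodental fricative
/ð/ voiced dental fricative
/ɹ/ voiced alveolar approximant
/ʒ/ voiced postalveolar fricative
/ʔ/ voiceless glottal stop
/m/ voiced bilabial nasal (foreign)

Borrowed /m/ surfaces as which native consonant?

/n/ is closest: same manner (nasal), place distance 3 (bilabial→alveolar), same voicing; total 3. Next closest is /b/ at distance 4.

n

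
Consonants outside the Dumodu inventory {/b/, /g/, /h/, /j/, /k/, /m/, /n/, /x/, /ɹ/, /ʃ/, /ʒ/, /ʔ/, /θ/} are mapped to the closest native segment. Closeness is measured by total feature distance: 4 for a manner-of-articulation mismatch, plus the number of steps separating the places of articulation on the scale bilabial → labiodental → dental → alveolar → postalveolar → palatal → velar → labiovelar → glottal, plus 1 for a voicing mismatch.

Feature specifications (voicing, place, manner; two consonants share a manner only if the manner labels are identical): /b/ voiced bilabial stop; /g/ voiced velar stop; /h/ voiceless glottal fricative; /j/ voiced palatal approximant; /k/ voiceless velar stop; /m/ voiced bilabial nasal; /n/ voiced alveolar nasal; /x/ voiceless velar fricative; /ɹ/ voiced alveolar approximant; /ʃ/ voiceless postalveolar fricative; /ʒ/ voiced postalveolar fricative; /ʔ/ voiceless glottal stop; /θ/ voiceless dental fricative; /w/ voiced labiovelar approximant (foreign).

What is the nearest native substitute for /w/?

/j/ is closest: same manner (approximant), place distance 2 (labiovelar→palatal), same voicing; total 2. Next closest is /ɹ/ at distance 4.

j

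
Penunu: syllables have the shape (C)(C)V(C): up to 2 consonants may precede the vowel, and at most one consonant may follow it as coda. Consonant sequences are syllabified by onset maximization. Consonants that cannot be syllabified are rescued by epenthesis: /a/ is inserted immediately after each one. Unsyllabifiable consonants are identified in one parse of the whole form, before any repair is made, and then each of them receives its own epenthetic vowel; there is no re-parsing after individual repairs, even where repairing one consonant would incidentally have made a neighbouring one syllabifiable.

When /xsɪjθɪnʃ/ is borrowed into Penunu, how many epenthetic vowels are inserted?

The unsyllabifiable consonants are /ʃ/; each receives one epenthetic vowel.

1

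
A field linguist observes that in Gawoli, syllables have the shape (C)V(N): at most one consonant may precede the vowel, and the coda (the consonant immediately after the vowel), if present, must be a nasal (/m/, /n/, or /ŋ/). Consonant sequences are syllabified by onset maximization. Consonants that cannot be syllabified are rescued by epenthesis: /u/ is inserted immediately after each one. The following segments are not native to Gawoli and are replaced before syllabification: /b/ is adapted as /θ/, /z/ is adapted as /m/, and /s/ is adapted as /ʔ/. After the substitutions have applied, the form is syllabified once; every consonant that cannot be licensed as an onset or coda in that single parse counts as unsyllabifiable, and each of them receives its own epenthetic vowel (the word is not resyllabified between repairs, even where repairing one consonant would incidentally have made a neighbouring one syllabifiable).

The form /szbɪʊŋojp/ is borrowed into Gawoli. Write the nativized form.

Substitution: /s/ → /ʔ/, /z/ → /m/, /b/ → /θ/, giving /ʔmθɪʊŋojp/.
The consonants /ʔ/, /m/, /j/, /p/ cannot be parsed into a legal (C)V(N) syllable (only a nasal (/m/, /n/, or /ŋ/) is licensed in coda position; onsets are limited to one consonant).
Inserting the epenthetic vowel yields /ʔ/ → /ʔu/, /m/ → /mu/, /j/ → /ju/, /p/ → /pu/.

ʔumuθɪʊŋojupu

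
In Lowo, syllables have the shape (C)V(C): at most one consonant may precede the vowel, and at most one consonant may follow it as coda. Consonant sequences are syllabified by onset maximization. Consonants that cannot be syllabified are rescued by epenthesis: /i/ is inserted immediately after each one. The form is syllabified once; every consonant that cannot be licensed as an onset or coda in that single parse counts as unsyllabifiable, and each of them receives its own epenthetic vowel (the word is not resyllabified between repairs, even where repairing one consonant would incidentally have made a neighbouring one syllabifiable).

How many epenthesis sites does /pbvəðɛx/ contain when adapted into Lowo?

The unsyllabifiable consonants are /p/, /b/; each receives one epenthetic vowel.

2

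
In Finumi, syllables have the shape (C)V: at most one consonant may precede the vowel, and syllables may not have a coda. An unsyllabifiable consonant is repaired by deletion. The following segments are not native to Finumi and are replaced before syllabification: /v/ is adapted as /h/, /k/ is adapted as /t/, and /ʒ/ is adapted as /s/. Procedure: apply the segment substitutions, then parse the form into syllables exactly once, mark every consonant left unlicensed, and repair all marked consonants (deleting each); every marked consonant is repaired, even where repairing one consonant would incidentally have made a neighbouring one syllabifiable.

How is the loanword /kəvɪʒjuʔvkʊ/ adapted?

Substitution: /k/ → /t/, /v/ → /h/, /ʒ/ → /s/, giving /təhɪsjuʔhtʊ/.
Syllabifying with onset maximization leaves /s/, /ʔ/, /h/ stranded (no codas are permitted; onsets are limited to one consonant).
Each unlicensed consonant is deleted: /s/, /ʔ/, /h/.

təhɪjutʊ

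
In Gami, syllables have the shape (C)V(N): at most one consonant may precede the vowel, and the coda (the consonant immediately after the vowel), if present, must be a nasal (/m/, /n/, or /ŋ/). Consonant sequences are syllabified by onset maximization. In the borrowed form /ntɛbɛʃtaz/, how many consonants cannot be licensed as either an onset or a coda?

The consonants /n/, /ʃ/, /z/ cannot be parsed into a legal (C)V(N) syllable (only a nasal (/m/, /n/, or /ŋ/) is licensed in coda position; onsets are limited to one consonant).

3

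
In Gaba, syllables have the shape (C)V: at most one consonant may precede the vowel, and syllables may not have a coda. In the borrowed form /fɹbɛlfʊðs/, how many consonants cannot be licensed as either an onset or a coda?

5

Under (C)V, the unsyllabifiable consonants are /f/, /ɹ/, /l/, /ð/, /s/ (no codas are permitted; onsets are limited to one consonant).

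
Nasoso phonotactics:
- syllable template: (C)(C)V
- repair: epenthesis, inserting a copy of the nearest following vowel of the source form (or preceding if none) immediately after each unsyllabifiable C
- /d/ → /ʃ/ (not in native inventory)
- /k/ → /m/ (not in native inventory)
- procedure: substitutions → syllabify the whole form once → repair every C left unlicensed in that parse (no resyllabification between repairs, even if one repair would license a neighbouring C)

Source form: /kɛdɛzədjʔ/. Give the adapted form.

Substitution: /k/ → /m/, /d/ → /ʃ/, giving /mɛʃɛzəʃjʔ/.
Under (C)(C)V, the unsyllabifiable consonants are /ʃ/, /j/, /ʔ/ (no codas are permitted; onsets may contain at most 2 consonants).
Epenthesis after each stranded consonant: /ʃ/ → /ʃə/, /j/ → /jə/, /ʔ/ → /ʔə/.

mɛʃɛzəʃəjəʔə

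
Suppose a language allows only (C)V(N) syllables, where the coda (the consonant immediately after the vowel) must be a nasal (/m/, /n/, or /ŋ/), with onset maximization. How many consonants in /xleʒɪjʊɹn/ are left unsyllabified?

3

Under (C)V(N), the unsyllabifiable consonants are /x/, /ɹ/, /n/ (only a nasal (/m/, /n/, or /ŋ/) is licensed in coda position; onsets are limited to one consonant).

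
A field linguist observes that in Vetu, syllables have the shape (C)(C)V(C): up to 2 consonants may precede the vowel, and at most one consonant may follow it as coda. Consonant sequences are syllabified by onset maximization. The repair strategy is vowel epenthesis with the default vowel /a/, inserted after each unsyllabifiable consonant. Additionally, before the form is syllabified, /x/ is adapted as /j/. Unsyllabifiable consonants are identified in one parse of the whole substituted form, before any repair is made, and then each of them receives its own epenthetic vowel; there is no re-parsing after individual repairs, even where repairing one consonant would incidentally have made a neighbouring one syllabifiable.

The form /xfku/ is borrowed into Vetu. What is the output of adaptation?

Substitution: /x/ → /j/, giving /jfku/.
Under (C)(C)V(C), the unsyllabifiable consonants are /j/ (at most one coda consonant is licensed; onsets may contain at most 2 consonants).
Each unlicensed consonant becomes the onset of a new syllable: /j/ → /ja/.

jafku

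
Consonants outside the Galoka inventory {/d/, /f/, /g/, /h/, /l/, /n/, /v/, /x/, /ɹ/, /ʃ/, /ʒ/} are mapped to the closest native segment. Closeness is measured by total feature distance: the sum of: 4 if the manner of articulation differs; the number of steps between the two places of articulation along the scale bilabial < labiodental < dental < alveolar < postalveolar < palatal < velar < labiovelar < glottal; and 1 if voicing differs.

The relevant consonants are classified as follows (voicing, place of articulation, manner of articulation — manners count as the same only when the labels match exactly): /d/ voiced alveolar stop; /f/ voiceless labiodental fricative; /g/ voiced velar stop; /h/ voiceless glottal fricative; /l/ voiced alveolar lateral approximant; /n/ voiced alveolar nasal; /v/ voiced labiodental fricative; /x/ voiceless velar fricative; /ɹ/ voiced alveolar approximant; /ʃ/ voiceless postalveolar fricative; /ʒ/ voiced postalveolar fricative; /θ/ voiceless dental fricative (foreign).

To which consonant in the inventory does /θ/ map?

f

/f/ is closest: same manner (fricative), place distance 1 (dental→labiodental), same voicing; total 1. Next closest is /v/ at distance 2.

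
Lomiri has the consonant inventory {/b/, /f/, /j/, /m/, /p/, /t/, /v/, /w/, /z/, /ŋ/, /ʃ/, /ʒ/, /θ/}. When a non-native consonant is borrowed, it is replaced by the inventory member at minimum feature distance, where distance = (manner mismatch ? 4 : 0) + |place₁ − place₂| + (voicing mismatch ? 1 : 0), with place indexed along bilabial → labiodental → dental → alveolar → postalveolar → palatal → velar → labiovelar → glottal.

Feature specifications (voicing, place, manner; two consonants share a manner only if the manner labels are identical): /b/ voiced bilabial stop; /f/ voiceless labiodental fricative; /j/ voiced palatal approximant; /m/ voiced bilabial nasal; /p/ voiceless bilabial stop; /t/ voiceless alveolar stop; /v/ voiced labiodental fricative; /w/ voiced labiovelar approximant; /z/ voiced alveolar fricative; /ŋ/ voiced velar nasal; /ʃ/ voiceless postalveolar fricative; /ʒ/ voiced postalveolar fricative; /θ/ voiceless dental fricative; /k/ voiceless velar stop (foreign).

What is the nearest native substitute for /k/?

t

/t/ is closest: same manner (stop), place distance 3 (velar→alveolar), same voicing; total 3. Next closest is /ŋ/ at distance 5.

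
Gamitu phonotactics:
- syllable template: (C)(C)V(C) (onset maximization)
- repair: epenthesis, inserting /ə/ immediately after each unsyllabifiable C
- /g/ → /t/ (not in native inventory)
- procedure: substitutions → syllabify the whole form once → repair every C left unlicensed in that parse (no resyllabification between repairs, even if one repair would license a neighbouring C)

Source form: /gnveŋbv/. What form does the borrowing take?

tənveŋbəvə

Substitution: /g/ → /t/, giving /tnveŋbv/.
Under (C)(C)V(C), the unsyllabifiable consonants are /t/, /b/, /v/ (at most one coda consonant is licensed; onsets may contain at most 2 consonants).
Each unlicensed consonant becomes the onset of a new syllable: /t/ → /tə/, /b/ → /bə/, /v/ → /və/.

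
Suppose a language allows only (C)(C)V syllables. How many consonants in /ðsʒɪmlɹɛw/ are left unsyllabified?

3

Syllabifying with onset maximization leaves /ð/, /m/, /w/ stranded (no codas are permitted; onsets may contain at most 2 consonants).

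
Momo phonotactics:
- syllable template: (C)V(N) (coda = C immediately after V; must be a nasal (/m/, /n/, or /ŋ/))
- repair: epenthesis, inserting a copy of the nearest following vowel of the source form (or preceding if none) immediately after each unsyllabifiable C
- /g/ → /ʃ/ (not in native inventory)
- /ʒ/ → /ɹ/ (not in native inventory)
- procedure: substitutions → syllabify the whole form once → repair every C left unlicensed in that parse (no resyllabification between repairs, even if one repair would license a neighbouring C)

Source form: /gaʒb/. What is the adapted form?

Substitution: /g/ → /ʃ/, /ʒ/ → /ɹ/, giving /ʃaɹb/.
Syllabifying with onset maximization leaves /ɹ/, /b/ stranded (only a nasal (/m/, /n/, or /ŋ/) is licensed in coda position; onsets are limited to one consonant).
Epenthesis after each stranded consonant: /ɹ/ → /ɹa/, /b/ → /ba/.

ʃaɹaba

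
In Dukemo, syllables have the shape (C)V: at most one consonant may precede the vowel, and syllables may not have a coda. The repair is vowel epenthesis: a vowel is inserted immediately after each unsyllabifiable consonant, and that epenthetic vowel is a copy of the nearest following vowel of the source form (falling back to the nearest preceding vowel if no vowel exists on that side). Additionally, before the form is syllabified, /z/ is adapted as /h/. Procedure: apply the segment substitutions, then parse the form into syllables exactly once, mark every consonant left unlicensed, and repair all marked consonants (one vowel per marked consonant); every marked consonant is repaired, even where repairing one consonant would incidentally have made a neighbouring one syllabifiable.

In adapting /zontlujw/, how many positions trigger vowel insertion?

4

After substitution the input is /hontlujw/.
The unsyllabifiable consonants are /n/, /t/, /j/, /w/; each receives one epenthetic vowel.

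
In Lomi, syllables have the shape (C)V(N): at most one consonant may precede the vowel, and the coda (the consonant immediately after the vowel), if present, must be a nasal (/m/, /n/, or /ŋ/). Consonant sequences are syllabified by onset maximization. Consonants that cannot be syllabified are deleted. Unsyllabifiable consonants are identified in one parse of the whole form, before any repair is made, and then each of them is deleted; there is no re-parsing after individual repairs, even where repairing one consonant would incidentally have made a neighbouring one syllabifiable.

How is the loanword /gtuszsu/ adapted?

tusu

Under (C)V(N), the unsyllabifiable consonants are /g/, /s/, /z/ (only a nasal (/m/, /n/, or /ŋ/) is licensed in coda position; onsets are limited to one consonant).
Deletion applies to /g/, /s/, /z/.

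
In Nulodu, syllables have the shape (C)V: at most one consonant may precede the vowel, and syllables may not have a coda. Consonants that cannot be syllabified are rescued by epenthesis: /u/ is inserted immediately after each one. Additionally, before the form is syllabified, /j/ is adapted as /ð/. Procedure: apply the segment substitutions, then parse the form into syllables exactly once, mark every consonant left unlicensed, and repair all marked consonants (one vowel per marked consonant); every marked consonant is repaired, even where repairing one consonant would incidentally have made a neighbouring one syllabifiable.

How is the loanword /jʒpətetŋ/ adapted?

ðuʒupətetuŋu

Substitution: /j/ → /ð/, giving /ðʒpətetŋ/.
Under (C)V, the unsyllabifiable consonants are /ð/, /ʒ/, /t/, /ŋ/ (no codas are permitted; onsets are limited to one consonant).
Inserting the epenthetic vowel yields /ð/ → /ðu/, /ʒ/ → /ʒu/, /t/ → /tu/, /ŋ/ → /ŋu/.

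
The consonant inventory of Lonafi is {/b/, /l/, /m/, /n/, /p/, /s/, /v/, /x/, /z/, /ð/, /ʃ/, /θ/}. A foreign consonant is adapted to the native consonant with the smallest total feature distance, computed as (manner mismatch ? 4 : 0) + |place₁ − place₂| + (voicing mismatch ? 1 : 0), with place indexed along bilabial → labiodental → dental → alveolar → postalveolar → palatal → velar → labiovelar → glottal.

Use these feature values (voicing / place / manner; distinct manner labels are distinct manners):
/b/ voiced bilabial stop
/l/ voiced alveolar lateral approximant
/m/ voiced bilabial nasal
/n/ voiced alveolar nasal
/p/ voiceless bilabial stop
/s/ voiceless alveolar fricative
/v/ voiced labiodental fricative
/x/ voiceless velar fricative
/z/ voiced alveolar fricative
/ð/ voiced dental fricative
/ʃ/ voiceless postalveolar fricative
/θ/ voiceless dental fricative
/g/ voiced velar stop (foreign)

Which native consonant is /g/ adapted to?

/x/ is closest: manner differs (stop→fricative, +4), place distance 0 (velar→velar), voicing differs (+1); total 5. Next closest is /b/ at distance 6.

x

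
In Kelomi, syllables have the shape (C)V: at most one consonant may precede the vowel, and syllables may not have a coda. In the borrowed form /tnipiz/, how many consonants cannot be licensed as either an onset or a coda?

Under (C)V, the unsyllabifiable consonants are /t/, /z/ (no codas are permitted; onsets are limited to one consonant).

2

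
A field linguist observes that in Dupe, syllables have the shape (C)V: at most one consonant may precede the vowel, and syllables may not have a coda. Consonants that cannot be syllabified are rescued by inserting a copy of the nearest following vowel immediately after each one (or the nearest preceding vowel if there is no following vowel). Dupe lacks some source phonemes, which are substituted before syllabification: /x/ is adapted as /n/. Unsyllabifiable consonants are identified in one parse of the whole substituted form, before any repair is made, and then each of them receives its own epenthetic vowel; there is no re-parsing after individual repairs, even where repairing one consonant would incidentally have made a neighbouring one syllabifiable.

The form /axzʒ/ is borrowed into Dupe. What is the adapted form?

anazaʒa

Substitution: /x/ → /n/, giving /anzʒ/.
Under (C)V, the unsyllabifiable consonants are /n/, /z/, /ʒ/ (no codas are permitted; onsets are limited to one consonant).
Each unlicensed consonant becomes the onset of a new syllable: /n/ → /na/, /z/ → /za/, /ʒ/ → /ʒa/.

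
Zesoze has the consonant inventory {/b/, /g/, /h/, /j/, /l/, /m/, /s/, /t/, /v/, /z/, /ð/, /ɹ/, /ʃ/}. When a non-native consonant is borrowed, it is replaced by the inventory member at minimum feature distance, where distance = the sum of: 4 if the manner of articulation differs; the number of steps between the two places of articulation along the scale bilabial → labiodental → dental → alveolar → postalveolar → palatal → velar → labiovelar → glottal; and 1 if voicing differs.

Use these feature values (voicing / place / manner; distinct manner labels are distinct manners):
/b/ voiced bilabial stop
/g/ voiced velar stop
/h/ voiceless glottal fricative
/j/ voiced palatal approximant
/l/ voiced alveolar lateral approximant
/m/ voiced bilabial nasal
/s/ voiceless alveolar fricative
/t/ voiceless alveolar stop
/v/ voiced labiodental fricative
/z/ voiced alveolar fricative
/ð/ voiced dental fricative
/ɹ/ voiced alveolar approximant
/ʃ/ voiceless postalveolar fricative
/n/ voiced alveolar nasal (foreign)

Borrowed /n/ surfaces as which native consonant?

/m/ is closest: same manner (nasal), place distance 3 (alveolar→bilabial), same voicing; total 3. Next closest is /l/ at distance 4.

m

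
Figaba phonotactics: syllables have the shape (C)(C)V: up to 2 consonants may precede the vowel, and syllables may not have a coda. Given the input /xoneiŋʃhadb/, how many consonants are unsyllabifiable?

The consonants /ŋ/, /d/, /b/ cannot be parsed into a legal (C)(C)V syllable (no codas are permitted; onsets may contain at most 2 consonants).

3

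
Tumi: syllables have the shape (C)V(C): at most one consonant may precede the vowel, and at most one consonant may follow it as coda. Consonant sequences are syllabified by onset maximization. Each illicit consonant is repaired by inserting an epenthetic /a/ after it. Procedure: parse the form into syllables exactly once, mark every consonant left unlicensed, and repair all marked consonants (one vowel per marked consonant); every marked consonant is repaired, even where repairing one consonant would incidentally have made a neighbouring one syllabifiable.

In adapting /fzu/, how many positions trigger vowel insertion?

The unsyllabifiable consonants are /f/; each receives one epenthetic vowel.

1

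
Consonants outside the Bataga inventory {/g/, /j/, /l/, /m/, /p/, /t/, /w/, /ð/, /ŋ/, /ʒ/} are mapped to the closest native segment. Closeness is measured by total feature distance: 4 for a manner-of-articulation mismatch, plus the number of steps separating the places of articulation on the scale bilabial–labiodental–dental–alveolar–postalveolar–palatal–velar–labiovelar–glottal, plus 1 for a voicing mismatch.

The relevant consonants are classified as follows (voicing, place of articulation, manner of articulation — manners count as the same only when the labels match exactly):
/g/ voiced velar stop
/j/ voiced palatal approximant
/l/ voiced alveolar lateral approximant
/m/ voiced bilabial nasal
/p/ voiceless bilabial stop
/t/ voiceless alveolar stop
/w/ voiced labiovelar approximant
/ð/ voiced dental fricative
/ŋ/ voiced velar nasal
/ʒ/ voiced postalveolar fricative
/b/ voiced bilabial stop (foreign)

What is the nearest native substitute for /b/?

/p/ is closest: same manner (stop), place distance 0 (bilabial→bilabial), voicing differs (+1); total 1. Next closest is /m/ at distance 4.

p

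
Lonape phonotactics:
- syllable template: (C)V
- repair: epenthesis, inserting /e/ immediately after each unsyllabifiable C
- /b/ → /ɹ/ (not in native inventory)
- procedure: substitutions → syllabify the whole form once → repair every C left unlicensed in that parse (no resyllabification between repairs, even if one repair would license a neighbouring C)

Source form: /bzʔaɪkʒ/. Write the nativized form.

ɹezeʔaɪkeʒe

Substitution: /b/ → /ɹ/, giving /ɹzʔaɪkʒ/.
Under (C)V, the unsyllabifiable consonants are /ɹ/, /z/, /k/, /ʒ/ (no codas are permitted; onsets are limited to one consonant).
Epenthesis after each stranded consonant: /ɹ/ → /ɹe/, /z/ → /ze/, /k/ → /ke/, /ʒ/ → /ʒe/.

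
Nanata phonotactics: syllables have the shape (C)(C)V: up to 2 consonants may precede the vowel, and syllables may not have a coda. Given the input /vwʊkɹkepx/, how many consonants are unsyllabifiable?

Under (C)(C)V, the unsyllabifiable consonants are /k/, /p/, /x/ (no codas are permitted; onsets may contain at most 2 consonants).

3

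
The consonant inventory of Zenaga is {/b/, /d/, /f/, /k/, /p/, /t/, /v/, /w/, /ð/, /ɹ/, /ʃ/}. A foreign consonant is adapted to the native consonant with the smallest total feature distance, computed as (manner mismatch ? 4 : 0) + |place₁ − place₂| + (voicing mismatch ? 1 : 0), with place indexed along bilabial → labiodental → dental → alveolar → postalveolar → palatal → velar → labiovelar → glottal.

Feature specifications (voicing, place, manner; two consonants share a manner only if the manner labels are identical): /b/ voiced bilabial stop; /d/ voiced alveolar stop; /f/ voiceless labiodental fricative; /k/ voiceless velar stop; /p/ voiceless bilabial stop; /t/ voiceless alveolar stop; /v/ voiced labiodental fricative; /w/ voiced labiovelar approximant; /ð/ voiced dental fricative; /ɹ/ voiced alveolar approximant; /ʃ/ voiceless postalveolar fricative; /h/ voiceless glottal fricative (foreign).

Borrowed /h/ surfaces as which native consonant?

ʃ

/ʃ/ is closest: same manner (fricative), place distance 4 (glottal→postalveolar), same voicing; total 4. Next closest is /k/ at distance 6.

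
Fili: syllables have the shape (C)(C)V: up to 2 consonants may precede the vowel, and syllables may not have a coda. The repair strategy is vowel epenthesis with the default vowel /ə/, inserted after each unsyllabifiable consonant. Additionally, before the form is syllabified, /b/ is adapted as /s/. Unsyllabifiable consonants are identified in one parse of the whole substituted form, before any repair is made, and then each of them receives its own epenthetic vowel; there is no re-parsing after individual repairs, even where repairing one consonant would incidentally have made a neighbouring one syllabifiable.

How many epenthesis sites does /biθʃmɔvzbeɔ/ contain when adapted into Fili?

2

After substitution the input is /siθʃmɔvzseɔ/.
The unsyllabifiable consonants are /θ/, /v/; each receives one epenthetic vowel.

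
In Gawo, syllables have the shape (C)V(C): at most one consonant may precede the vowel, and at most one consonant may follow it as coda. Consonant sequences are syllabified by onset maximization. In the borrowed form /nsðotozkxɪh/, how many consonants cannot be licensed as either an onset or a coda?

3

The consonants /n/, /s/, /k/ cannot be parsed into a legal (C)V(C) syllable (at most one coda consonant is licensed; onsets are limited to one consonant).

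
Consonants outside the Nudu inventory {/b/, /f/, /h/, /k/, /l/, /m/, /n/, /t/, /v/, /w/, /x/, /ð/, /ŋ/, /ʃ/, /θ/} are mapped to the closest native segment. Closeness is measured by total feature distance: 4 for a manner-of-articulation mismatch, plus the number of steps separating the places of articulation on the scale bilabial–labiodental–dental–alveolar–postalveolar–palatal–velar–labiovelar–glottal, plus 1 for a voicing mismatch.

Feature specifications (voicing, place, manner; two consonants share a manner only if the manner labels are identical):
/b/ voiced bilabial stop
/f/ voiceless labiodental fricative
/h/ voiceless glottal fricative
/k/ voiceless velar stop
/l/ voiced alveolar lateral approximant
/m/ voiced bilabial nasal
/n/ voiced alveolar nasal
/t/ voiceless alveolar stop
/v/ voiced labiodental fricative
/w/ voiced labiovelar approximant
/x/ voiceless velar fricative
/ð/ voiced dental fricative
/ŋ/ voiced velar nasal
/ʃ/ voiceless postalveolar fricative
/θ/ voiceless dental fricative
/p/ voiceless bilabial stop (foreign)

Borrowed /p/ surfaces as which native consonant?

/b/ is closest: same manner (stop), place distance 0 (bilabial→bilabial), voicing differs (+1); total 1. Next closest is /t/ at distance 3.

b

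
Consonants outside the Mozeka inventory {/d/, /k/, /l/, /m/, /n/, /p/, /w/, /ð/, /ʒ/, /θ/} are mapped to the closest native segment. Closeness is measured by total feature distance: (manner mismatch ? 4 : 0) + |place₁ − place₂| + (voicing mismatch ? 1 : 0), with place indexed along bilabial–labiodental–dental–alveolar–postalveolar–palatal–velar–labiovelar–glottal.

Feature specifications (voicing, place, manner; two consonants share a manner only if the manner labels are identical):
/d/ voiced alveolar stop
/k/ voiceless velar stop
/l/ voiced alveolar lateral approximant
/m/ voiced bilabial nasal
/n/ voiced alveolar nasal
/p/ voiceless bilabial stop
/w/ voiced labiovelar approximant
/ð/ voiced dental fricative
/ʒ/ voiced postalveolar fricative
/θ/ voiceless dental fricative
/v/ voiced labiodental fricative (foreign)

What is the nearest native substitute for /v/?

/ð/ is closest: same manner (fricative), place distance 1 (labiodental→dental), same voicing; total 1. Next closest is /θ/ at distance 2.

ð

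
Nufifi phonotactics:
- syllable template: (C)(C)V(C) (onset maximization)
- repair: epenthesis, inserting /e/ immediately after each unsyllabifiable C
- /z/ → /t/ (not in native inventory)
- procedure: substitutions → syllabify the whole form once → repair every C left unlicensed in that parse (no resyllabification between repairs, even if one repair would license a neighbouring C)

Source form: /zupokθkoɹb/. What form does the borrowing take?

tupokθkoɹbe

Substitution: /z/ → /t/, giving /tupokθkoɹb/.
The consonants /b/ cannot be parsed into a legal (C)(C)V(C) syllable (at most one coda consonant is licensed; onsets may contain at most 2 consonants).
Each unlicensed consonant becomes the onset of a new syllable: /b/ → /be/.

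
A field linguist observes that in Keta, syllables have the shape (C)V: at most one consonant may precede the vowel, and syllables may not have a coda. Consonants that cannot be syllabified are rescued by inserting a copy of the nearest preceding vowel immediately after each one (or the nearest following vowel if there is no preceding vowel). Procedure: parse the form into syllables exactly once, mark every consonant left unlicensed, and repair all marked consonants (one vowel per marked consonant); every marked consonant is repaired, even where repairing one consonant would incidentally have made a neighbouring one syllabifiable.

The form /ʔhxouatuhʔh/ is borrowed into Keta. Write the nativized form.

Under (C)V, the unsyllabifiable consonants are /ʔ/, /h/, /h/, /ʔ/, /h/ (no codas are permitted; onsets are limited to one consonant).
Epenthesis after each stranded consonant: /ʔ/ → /ʔo/, /h/ → /ho/, /h/ → /hu/, /ʔ/ → /ʔu/, /h/ → /hu/.

ʔohoxouatuhuʔuhu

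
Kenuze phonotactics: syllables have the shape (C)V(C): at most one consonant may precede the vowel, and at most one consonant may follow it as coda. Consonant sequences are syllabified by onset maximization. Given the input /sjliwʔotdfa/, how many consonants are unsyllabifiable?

The consonants /s/, /j/, /d/ cannot be parsed into a legal (C)V(C) syllable (at most one coda consonant is licensed; onsets are limited to one consonant).

3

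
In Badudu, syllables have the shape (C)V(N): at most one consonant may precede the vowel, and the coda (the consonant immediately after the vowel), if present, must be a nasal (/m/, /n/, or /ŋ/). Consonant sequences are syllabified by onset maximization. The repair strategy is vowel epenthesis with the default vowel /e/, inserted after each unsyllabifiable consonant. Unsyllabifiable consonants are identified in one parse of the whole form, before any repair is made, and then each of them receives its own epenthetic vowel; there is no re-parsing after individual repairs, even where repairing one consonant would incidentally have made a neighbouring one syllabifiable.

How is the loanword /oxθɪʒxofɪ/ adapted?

Under (C)V(N), the unsyllabifiable consonants are /x/, /ʒ/ (only a nasal (/m/, /n/, or /ŋ/) is licensed in coda position; onsets are limited to one consonant).
Inserting the epenthetic vowel yields /x/ → /xe/, /ʒ/ → /ʒe/.

oxeθɪʒexofɪ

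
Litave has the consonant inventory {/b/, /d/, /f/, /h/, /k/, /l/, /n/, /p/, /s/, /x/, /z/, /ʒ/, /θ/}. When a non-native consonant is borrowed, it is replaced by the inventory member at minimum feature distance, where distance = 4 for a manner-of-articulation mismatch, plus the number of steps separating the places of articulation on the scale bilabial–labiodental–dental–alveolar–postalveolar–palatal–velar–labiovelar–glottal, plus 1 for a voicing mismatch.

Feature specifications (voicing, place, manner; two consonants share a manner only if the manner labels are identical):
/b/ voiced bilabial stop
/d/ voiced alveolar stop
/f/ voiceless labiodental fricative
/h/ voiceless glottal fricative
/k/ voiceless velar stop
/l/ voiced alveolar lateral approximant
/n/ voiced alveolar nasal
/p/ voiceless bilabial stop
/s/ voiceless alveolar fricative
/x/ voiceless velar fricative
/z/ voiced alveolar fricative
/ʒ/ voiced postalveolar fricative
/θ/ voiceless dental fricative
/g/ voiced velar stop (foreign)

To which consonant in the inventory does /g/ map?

k

/k/ is closest: same manner (stop), place distance 0 (velar→velar), voicing differs (+1); total 1. Next closest is /d/ at distance 3.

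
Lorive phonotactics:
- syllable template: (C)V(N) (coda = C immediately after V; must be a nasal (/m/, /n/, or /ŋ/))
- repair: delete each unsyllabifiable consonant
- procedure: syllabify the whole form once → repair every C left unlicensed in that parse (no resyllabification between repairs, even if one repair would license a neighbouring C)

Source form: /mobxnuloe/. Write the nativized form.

monuloe

Under (C)V(N), the unsyllabifiable consonants are /b/, /x/ (only a nasal (/m/, /n/, or /ŋ/) is licensed in coda position; onsets are limited to one consonant).
Each unlicensed consonant is deleted: /b/, /x/.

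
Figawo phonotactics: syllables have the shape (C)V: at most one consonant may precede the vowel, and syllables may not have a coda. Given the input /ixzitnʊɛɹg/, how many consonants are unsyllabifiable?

The consonants /x/, /t/, /ɹ/, /g/ cannot be parsed into a legal (C)V syllable (no codas are permitted; onsets are limited to one consonant).

4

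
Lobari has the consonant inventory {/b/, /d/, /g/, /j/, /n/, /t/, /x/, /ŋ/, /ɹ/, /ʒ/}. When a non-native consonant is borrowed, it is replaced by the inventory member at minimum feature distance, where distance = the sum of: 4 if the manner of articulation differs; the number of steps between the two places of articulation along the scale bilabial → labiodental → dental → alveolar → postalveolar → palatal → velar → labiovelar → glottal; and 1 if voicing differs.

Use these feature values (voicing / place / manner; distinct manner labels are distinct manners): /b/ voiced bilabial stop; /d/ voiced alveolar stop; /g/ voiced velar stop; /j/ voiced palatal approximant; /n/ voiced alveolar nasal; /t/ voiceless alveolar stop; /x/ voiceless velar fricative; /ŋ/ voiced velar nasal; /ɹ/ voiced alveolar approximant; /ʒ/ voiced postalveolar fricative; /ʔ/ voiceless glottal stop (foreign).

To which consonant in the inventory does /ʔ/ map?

g

/g/ is closest: same manner (stop), place distance 2 (glottal→velar), voicing differs (+1); total 3. Next closest is /t/ at distance 5.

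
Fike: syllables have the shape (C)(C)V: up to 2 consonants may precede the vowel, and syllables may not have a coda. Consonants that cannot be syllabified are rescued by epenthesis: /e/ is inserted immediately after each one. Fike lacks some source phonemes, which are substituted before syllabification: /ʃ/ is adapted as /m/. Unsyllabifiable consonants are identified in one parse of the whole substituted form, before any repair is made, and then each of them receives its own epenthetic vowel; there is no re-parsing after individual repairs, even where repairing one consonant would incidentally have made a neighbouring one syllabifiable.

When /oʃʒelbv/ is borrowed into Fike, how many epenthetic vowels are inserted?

3

After substitution the input is /omʒelbv/.
The unsyllabifiable consonants are /l/, /b/, /v/; each receives one epenthetic vowel.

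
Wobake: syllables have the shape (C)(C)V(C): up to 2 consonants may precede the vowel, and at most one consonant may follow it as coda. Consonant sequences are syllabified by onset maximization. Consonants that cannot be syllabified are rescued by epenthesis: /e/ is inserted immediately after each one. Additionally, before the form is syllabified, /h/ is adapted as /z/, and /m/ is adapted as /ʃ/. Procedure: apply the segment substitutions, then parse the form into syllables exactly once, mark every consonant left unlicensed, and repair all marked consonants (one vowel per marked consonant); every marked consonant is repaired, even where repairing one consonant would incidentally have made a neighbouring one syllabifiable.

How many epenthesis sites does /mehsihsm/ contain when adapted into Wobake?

After substitution the input is /ʃezsizsʃ/.
The unsyllabifiable consonants are /s/, /ʃ/; each receives one epenthetic vowel.

2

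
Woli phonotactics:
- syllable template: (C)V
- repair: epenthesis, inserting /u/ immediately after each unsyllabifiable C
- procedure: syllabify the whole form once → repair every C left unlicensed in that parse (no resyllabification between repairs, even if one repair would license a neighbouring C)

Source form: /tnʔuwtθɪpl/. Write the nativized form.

tunuʔuwutuθɪpulu

Under (C)V, the unsyllabifiable consonants are /t/, /n/, /w/, /t/, /p/, /l/ (no codas are permitted; onsets are limited to one consonant).
Epenthesis after each stranded consonant: /t/ → /tu/, /n/ → /nu/, /w/ → /wu/, /t/ → /tu/, /p/ → /pu/, /l/ → /lu/.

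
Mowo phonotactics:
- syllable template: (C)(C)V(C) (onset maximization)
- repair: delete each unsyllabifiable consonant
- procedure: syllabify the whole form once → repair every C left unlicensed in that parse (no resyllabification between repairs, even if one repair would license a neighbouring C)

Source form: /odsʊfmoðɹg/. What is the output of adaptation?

odsʊfmoð

Syllabifying with onset maximization leaves /ɹ/, /g/ stranded (at most one coda consonant is licensed; onsets may contain at most 2 consonants).
Each unlicensed consonant is deleted: /ɹ/, /g/.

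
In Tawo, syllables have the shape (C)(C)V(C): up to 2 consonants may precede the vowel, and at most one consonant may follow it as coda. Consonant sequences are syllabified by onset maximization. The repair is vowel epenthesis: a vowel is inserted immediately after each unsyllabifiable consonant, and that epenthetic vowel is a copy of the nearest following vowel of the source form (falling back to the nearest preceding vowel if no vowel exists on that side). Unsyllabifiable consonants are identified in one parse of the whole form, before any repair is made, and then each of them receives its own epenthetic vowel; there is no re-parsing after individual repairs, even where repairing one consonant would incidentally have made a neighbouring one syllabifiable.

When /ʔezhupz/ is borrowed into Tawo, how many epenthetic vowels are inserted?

1

The unsyllabifiable consonants are /z/; each receives one epenthetic vowel.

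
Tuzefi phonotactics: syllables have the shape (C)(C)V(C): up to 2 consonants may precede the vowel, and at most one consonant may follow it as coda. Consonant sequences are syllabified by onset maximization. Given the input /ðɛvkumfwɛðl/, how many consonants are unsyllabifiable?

Syllabifying with onset maximization leaves /l/ stranded (at most one coda consonant is licensed; onsets may contain at most 2 consonants).

1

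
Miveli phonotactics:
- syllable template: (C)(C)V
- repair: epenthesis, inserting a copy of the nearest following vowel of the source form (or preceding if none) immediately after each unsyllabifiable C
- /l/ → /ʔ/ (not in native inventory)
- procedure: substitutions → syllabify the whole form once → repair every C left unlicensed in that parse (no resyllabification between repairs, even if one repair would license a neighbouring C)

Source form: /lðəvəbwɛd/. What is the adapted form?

Substitution: /l/ → /ʔ/, giving /ʔðəvəbwɛd/.
The consonants /d/ cannot be parsed into a legal (C)(C)V syllable (no codas are permitted; onsets may contain at most 2 consonants).
Each unlicensed consonant becomes the onset of a new syllable: /d/ → /dɛ/.

ʔðəvəbwɛdɛ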